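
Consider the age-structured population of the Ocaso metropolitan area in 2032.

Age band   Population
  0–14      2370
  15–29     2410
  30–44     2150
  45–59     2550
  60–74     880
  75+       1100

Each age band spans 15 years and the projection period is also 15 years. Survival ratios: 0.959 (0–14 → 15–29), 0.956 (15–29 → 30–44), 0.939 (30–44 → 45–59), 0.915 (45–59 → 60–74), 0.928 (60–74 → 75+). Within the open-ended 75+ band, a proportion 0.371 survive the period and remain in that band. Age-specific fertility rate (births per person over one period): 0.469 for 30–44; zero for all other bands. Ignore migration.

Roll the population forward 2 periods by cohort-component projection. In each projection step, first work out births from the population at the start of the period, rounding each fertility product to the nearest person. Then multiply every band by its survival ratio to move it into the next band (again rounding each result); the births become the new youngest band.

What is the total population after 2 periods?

Let group 1 be 0–14 through group 6 = 75+.
— Period 1 —
Births: 2150 × 0.469 = 1008
Group 2: 2370 × 0.959 = 2273
Group 3: 2410 × 0.956 = 2304
Group 4: 2150 × 0.939 = 2019
Group 5: 2550 × 0.915 = 2333
Group 6: 880 × 0.928 + 1100 × 0.371 = 817 + 408 = 1225
→ [1008, 2273, 2304, 2019, 2333, 1225]
— Period 2 —
Births: 2304 × 0.469 = 1081
Group 2: 1008 × 0.959 = 967
Group 3: 2273 × 0.956 = 2173
Group 4: 2304 × 0.939 = 2163
Group 5: 2019 × 0.915 = 1847
Group 6: 2333 × 0.928 + 1225 × 0.371 = 2165 + 454 = 2619
→ [1081, 967, 2173, 2163, 1847, 2619]
Total after period 2: 1081 + 967 + 2173 + 2163 + 1847 + 2619 = 10850

10850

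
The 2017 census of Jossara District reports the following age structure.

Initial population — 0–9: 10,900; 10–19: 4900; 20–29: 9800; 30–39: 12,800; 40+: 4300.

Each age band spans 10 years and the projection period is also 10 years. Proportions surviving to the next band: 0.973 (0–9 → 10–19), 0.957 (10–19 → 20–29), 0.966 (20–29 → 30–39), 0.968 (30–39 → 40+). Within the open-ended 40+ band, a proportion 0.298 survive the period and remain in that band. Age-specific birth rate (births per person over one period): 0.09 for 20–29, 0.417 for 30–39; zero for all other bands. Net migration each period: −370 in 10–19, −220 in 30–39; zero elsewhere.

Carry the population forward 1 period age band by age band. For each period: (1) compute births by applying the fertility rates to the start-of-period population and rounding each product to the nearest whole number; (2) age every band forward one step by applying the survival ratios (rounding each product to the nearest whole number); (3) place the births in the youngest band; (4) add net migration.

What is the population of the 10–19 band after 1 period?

10236

Let group 1 be 0–9 through group 5 = 40+.
After projecting period 1:
Births: 9800 × 0.09 = 882, 12800 × 0.417 = 5338 ⇒ total 6220
Group 2: 10900 × 0.973 = 10606
Group 3: 4900 × 0.957 = 4689
Group 4: 9800 × 0.966 = 9467
Group 5: 12800 × 0.968 + 4300 × 0.298 = 12390 + 1281 = 13671
Net migration: Group 2 − 370 → 10236; Group 4 − 220 → 9247
End of period: [6220, 10236, 4689, 9247, 13671]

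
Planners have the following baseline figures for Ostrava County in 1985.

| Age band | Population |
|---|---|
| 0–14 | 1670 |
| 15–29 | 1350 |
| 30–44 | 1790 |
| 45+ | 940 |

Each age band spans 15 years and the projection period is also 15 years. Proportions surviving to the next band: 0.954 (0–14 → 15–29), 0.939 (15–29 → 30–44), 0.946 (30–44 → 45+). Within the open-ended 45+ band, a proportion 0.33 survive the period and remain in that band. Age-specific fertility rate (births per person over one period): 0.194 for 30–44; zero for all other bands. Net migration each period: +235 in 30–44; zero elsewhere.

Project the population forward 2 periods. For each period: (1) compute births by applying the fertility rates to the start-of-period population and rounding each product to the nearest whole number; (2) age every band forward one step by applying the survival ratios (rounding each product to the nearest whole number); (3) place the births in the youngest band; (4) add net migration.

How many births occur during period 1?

347

Let band 1 be 0–14 through band 4 = 45+.
Period 1:
Births: 1790 * 0.194 = 347
Band 2: 1670 * 0.954 = 1593
Band 3: 1350 * 0.939 = 1268
Band 4: 1790 * 0.946 + 940 * 0.33 = 1693 + 310 = 2003
Net migration: Band 3 + 235 → 1503
Population now: 0–14=347, 15–29=1593, 30–44=1503, 45+=2003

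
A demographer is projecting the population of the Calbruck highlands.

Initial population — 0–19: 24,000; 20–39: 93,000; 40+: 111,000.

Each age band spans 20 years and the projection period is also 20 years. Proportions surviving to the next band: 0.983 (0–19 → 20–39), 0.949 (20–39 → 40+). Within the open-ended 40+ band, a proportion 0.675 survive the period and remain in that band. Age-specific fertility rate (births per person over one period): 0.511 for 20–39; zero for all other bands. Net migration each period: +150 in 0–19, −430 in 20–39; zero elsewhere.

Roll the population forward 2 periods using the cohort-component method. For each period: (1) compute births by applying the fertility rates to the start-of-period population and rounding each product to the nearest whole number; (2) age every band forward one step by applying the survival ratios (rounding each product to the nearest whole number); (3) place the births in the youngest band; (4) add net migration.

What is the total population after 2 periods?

(Bands numbered youngest = 1 to oldest = 3.)
— Period 1 —
Births: 93000 × 0.511 = 47523
Band 2: 24000 × 0.983 = 23592
Band 3: 93000 × 0.949 + 111000 × 0.675 = 88257 + 74925 = 163182
Net migration: Band 1 + 150 → 47673; Band 2 − 430 → 23162
→ [47673, 23162, 163182]
— Period 2 —
Births: 23162 × 0.511 = 11836
Band 2: 47673 × 0.983 = 46863
Band 3: 23162 × 0.949 + 163182 × 0.675 = 21981 + 110148 = 132129
Net migration: Band 1 + 150 → 11986; Band 2 − 430 → 46433
→ [11986, 46433, 132129]
Total after period 2: 11986 + 46433 + 132129 = 190548

190548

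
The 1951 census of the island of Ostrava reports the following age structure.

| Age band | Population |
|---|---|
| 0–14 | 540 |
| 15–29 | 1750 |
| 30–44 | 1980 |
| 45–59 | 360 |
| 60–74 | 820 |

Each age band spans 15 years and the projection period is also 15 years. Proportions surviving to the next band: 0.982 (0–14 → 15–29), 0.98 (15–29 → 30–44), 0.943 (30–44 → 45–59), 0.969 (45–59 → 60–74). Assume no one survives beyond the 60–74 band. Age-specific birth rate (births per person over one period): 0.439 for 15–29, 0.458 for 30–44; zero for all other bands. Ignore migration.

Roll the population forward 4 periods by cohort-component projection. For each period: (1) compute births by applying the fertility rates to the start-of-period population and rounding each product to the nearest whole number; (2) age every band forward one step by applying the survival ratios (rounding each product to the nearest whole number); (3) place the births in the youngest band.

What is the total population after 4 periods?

Numbering the groups 1..5 from youngest to oldest:
Period 1:
Births: 1750 × 0.439 = 768 ; 1980 × 0.458 = 907 → 1675
Group 2: 540 × 0.982 = 530
Group 3: 1750 × 0.98 = 1715
Group 4: 1980 × 0.943 = 1867
Group 5: 360 × 0.969 = 349
→ [1675, 530, 1715, 1867, 349]
Period 2:
Births: 530 × 0.439 = 233 ; 1715 × 0.458 = 785 → 1018
Group 2: 1675 × 0.982 = 1645
Group 3: 530 × 0.98 = 519
Group 4: 1715 × 0.943 = 1617
Group 5: 1867 × 0.969 = 1809
→ [1018, 1645, 519, 1617, 1809]
Period 3:
Births: 1645 × 0.439 = 722 ; 519 × 0.458 = 238 → 960
Group 2: 1018 × 0.982 = 1000
Group 3: 1645 × 0.98 = 1612
Group 4: 519 × 0.943 = 489
Group 5: 1617 × 0.969 = 1567
→ [960, 1000, 1612, 489, 1567]
Period 4:
Births: 1000 × 0.439 = 439 ; 1612 × 0.458 = 738 → 1177
Group 2: 960 × 0.982 = 943
Group 3: 1000 × 0.98 = 980
Group 4: 1612 × 0.943 = 1520
Group 5: 489 × 0.969 = 474
→ [1177, 943, 980, 1520, 474]
Total after period 4: 1177 + 943 + 980 + 1520 + 474 = 5094

5094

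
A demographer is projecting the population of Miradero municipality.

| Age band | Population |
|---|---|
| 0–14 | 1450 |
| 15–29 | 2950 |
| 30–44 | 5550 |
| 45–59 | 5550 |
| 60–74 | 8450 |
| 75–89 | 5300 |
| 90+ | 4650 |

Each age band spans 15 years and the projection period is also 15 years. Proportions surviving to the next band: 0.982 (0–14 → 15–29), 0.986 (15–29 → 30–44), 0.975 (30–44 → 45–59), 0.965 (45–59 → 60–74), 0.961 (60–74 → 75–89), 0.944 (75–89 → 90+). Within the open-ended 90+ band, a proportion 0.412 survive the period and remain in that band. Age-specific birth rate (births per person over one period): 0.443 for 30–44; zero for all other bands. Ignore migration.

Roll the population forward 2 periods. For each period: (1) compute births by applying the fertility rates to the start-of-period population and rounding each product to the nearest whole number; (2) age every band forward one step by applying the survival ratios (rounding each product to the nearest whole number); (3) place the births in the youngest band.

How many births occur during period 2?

1289

Numbering the groups 1..7 from youngest to oldest:
[period 1]
Births: 5550 × 0.443 = 2459
Group 2: 1450 × 0.982 = 1424
Group 3: 2950 × 0.986 = 2909
Group 4: 5550 × 0.975 = 5411
Group 5: 5550 × 0.965 = 5356
Group 6: 8450 × 0.961 = 8120
Group 7: 5300 × 0.944 + 4650 × 0.412 = 5003 + 1916 = 6919
→ [2459, 1424, 2909, 5411, 5356, 8120, 6919]
[period 2]
Births: 2909 × 0.443 = 1289
Group 2: 2459 × 0.982 = 2415
Group 3: 1424 × 0.986 = 1404
Group 4: 2909 × 0.975 = 2836
Group 5: 5411 × 0.965 = 5222
Group 6: 5356 × 0.961 = 5147
Group 7: 8120 × 0.944 + 6919 × 0.412 = 7665 + 2851 = 10516
→ [1289, 2415, 1404, 2836, 5222, 5147, 10516]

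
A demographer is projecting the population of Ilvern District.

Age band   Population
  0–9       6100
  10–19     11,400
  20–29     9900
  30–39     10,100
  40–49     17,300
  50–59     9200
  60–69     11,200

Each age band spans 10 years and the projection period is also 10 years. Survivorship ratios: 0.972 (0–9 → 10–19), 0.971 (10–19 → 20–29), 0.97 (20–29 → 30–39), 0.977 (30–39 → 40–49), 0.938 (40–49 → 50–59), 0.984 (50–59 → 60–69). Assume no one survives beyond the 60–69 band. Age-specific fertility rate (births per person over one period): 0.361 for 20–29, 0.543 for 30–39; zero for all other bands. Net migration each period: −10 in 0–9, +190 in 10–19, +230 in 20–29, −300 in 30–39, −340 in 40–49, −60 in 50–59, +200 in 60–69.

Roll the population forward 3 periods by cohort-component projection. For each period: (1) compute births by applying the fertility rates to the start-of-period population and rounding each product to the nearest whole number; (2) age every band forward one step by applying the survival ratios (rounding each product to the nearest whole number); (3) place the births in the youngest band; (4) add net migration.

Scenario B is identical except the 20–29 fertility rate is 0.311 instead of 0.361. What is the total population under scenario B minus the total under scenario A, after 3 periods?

-1326

Let group 1 be 0–9 through group 7 = 60–69.
— Period 1 —
Births: 9900 × 0.361 = 3574 ; 10100 × 0.543 = 5484 → total 9058
Group 2: 6100 × 0.972 = 5929
Group 3: 11400 × 0.971 = 11069
Group 4: 9900 × 0.97 = 9603
Group 5: 10100 × 0.977 = 9868
Group 6: 17300 × 0.938 = 16227
Group 7: 9200 × 0.984 = 9053
Net migration: Group 1 − 10 → 9048; Group 2 + 190 → 6119; Group 3 + 230 → 11299; Group 4 − 300 → 9303; Group 5 − 340 → 9528; Group 6 − 60 → 16167; Group 7 + 200 → 9253
End of period: [9048, 6119, 11299, 9303, 9528, 16167, 9253]
— Period 2 —
Births: 11299 × 0.361 = 4079 ; 9303 × 0.543 = 5052 → total 9131
Group 2: 9048 × 0.972 = 8795
Group 3: 6119 × 0.971 = 5942
Group 4: 11299 × 0.97 = 10960
Group 5: 9303 × 0.977 = 9089
Group 6: 9528 × 0.938 = 8937
Group 7: 16167 × 0.984 = 15908
Net migration: Group 1 − 10 → 9121; Group 2 + 190 → 8985; Group 3 + 230 → 6172; Group 4 − 300 → 10660; Group 5 − 340 → 8749; Group 6 − 60 → 8877; Group 7 + 200 → 16108
End of period: [9121, 8985, 6172, 10660, 8749, 8877, 16108]
— Period 3 —
Births: 6172 × 0.361 = 2228 ; 10660 × 0.543 = 5788 → total 8016
Group 2: 9121 × 0.972 = 8866
Group 3: 8985 × 0.971 = 8724
Group 4: 6172 × 0.97 = 5987
Group 5: 10660 × 0.977 = 10415
Group 6: 8749 × 0.938 = 8207
Group 7: 8877 × 0.984 = 8735
Net migration: Group 1 − 10 → 8006; Group 2 + 190 → 9056; Group 3 + 230 → 8954; Group 4 − 300 → 5687; Group 5 − 340 → 10075; Group 6 − 60 → 8147; Group 7 + 200 → 8935
End of period: [8006, 9056, 8954, 5687, 10075, 8147, 8935]
Scenario A total after 3 periods: 58860
Scenario B projection —
— Period 1 —
Births: 9900 × 0.311 = 3079 ; 10100 × 0.543 = 5484 → total 8563
Group 2: 6100 × 0.972 = 5929
Group 3: 11400 × 0.971 = 11069
Group 4: 9900 × 0.97 = 9603
Group 5: 10100 × 0.977 = 9868
Group 6: 17300 × 0.938 = 16227
Group 7: 9200 × 0.984 = 9053
Net migration: Group 1 − 10 → 8553; Group 2 + 190 → 6119; Group 3 + 230 → 11299; Group 4 − 300 → 9303; Group 5 − 340 → 9528; Group 6 − 60 → 16167; Group 7 + 200 → 9253
End of period: [8553, 6119, 11299, 9303, 9528, 16167, 9253]
— Period 2 —
Births: 11299 × 0.311 = 3514 ; 9303 × 0.543 = 5052 → total 8566
Group 2: 8553 × 0.972 = 8314
Group 3: 6119 × 0.971 = 5942
Group 4: 11299 × 0.97 = 10960
Group 5: 9303 × 0.977 = 9089
Group 6: 9528 × 0.938 = 8937
Group 7: 16167 × 0.984 = 15908
Net migration: Group 1 − 10 → 8556; Group 2 + 190 → 8504; Group 3 + 230 → 6172; Group 4 − 300 → 10660; Group 5 − 340 → 8749; Group 6 − 60 → 8877; Group 7 + 200 → 16108
End of period: [8556, 8504, 6172, 10660, 8749, 8877, 16108]
— Period 3 —
Births: 6172 × 0.311 = 1919 ; 10660 × 0.543 = 5788 → total 7707
Group 2: 8556 × 0.972 = 8316
Group 3: 8504 × 0.971 = 8257
Group 4: 6172 × 0.97 = 5987
Group 5: 10660 × 0.977 = 10415
Group 6: 8749 × 0.938 = 8207
Group 7: 8877 × 0.984 = 8735
Net migration: Group 1 − 10 → 7697; Group 2 + 190 → 8506; Group 3 + 230 → 8487; Group 4 − 300 → 5687; Group 5 − 340 → 10075; Group 6 − 60 → 8147; Group 7 + 200 → 8935
End of period: [7697, 8506, 8487, 5687, 10075, 8147, 8935]
Scenario B total after 3 periods: 57534
Difference B − A = 57534 − 58860 = -1326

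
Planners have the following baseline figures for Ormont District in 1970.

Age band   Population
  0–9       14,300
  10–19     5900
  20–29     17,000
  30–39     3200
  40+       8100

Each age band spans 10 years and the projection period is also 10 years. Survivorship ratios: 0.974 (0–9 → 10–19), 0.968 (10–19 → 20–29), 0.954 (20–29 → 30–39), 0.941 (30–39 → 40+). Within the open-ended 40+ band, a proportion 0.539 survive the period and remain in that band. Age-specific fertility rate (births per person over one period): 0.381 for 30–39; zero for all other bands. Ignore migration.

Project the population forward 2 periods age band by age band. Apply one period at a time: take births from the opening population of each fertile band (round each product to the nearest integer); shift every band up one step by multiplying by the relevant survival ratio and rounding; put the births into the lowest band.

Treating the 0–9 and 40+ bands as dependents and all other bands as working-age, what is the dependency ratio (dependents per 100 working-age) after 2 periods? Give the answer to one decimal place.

After projecting period 1:
Births: 3200 × 0.381 = 1219
10–19: 14300 × 0.974 = 13928
20–29: 5900 × 0.968 = 5711
30–39: 17000 × 0.954 = 16218
40+: 3200 × 0.941 + 8100 × 0.539 = 3011 + 4366 = 7377
Giving 1219 / 13928 / 5711 / 16218 / 7377.
After projecting period 2:
Births: 16218 × 0.381 = 6179
10–19: 1219 × 0.974 = 1187
20–29: 13928 × 0.968 = 13482
30–39: 5711 × 0.954 = 5448
40+: 16218 × 0.941 + 7377 × 0.539 = 15261 + 3976 = 19237
Giving 6179 / 1187 / 13482 / 5448 / 19237.
Dependents (band 0–9 + band 40+) = 6179 + 19237 = 25416; working-age = 20117; ratio = 25416/20117 × 100 = 126.3

126.3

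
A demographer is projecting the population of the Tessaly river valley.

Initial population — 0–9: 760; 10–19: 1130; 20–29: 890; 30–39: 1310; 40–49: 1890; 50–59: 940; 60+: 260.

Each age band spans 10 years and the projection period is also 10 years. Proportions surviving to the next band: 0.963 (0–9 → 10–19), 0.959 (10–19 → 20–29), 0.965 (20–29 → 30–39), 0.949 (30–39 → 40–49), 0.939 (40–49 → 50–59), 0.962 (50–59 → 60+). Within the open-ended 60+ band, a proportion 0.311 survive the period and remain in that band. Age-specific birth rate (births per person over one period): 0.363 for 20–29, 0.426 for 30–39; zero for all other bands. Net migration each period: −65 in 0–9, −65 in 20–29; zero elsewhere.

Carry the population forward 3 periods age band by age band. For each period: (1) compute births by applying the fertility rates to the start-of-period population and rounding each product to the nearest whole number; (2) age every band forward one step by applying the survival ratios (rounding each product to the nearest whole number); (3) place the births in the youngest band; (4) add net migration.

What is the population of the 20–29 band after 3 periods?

Period 1:
Births: 890 * 0.363 = 323 ; 1310 * 0.426 = 558 ⇒ total 881
10–19: 760 * 0.963 = 732
20–29: 1130 * 0.959 = 1084
30–39: 890 * 0.965 = 859
40–49: 1310 * 0.949 = 1243
50–59: 1890 * 0.939 = 1775
60+: 940 * 0.962 + 260 * 0.311 = 904 + 81 = 985
Net migration: 0–9 − 65 → 816; 20–29 − 65 → 1019
→ [816, 732, 1019, 859, 1243, 1775, 985]
Period 2:
Births: 1019 * 0.363 = 370 ; 859 * 0.426 = 366 ⇒ total 736
10–19: 816 * 0.963 = 786
20–29: 732 * 0.959 = 702
30–39: 1019 * 0.965 = 983
40–49: 859 * 0.949 = 815
50–59: 1243 * 0.939 = 1167
60+: 1775 * 0.962 + 985 * 0.311 = 1708 + 306 = 2014
Net migration: 0–9 − 65 → 671; 20–29 − 65 → 637
→ [671, 786, 637, 983, 815, 1167, 2014]
Period 3:
Births: 637 * 0.363 = 231 ; 983 * 0.426 = 419 ⇒ total 650
10–19: 671 * 0.963 = 646
20–29: 786 * 0.959 = 754
30–39: 637 * 0.965 = 615
40–49: 983 * 0.949 = 933
50–59: 815 * 0.939 = 765
60+: 1167 * 0.962 + 2014 * 0.311 = 1123 + 626 = 1749
Net migration: 0–9 − 65 → 585; 20–29 − 65 → 689
→ [585, 646, 689, 615, 933, 765, 1749]

689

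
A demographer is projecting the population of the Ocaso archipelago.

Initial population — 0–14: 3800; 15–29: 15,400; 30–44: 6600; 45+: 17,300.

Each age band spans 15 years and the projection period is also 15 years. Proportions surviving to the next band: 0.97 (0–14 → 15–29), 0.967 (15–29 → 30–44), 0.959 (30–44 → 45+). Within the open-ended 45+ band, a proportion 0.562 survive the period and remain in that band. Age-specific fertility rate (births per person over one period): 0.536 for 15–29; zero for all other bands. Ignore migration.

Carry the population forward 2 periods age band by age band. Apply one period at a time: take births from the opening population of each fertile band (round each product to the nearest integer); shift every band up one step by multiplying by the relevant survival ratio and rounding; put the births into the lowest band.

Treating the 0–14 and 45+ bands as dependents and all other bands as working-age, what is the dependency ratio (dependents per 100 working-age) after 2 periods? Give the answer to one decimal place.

218.5

Period 1.
Births: 15400 × 0.536 = 8254
15–29: 3800 × 0.97 = 3686
30–44: 15400 × 0.967 = 14892
45+: 6600 × 0.959 + 17300 × 0.562 = 6329 + 9723 = 16052
→ [8254, 3686, 14892, 16052]
Period 2.
Births: 3686 × 0.536 = 1976
15–29: 8254 × 0.97 = 8006
30–44: 3686 × 0.967 = 3564
45+: 14892 × 0.959 + 16052 × 0.562 = 14281 + 9021 = 23302
→ [1976, 8006, 3564, 23302]
Dependents (band 0–14 + band 45+) = 1976 + 23302 = 25278; working-age = 11570; ratio = 25278/11570 × 100 = 218.5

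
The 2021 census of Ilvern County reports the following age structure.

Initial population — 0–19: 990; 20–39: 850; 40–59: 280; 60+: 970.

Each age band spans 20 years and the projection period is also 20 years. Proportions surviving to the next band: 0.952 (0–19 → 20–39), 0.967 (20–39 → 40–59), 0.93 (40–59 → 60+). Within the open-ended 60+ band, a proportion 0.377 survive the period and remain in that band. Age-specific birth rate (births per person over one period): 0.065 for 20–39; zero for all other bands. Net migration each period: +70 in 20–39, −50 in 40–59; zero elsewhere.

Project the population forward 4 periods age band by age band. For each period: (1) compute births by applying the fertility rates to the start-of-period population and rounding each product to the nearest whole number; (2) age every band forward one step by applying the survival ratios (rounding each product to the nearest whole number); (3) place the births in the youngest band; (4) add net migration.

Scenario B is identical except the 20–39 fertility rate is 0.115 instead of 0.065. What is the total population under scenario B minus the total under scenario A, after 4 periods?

After projecting period 1:
Births: 850 × 0.065 = 55
20–39: 990 × 0.952 = 942
40–59: 850 × 0.967 = 822
60+: 280 × 0.93 + 970 × 0.377 = 260 + 366 = 626
Net migration: 20–39 + 70 → 1012; 40–59 − 50 → 772
Giving 55 / 1012 / 772 / 626.
After projecting period 2:
Births: 1012 × 0.065 = 66
20–39: 55 × 0.952 = 52
40–59: 1012 × 0.967 = 979
60+: 772 × 0.93 + 626 × 0.377 = 718 + 236 = 954
Net migration: 20–39 + 70 → 122; 40–59 − 50 → 929
Giving 66 / 122 / 929 / 954.
After projecting period 3:
Births: 122 × 0.065 = 8
20–39: 66 × 0.952 = 63
40–59: 122 × 0.967 = 118
60+: 929 × 0.93 + 954 × 0.377 = 864 + 360 = 1224
Net migration: 20–39 + 70 → 133; 40–59 − 50 → 68
Giving 8 / 133 / 68 / 1224.
After projecting period 4:
Births: 133 × 0.065 = 9
20–39: 8 × 0.952 = 8
40–59: 133 × 0.967 = 129
60+: 68 × 0.93 + 1224 × 0.377 = 63 + 461 = 524
Net migration: 20–39 + 70 → 78; 40–59 − 50 → 79
Giving 9 / 78 / 79 / 524.
Scenario A total after 4 periods: 690
Scenario B projection —
After projecting period 1:
Births: 850 × 0.115 = 98
20–39: 990 × 0.952 = 942
40–59: 850 × 0.967 = 822
60+: 280 × 0.93 + 970 × 0.377 = 260 + 366 = 626
Net migration: 20–39 + 70 → 1012; 40–59 − 50 → 772
Giving 98 / 1012 / 772 / 626.
After projecting period 2:
Births: 1012 × 0.115 = 116
20–39: 98 × 0.952 = 93
40–59: 1012 × 0.967 = 979
60+: 772 × 0.93 + 626 × 0.377 = 718 + 236 = 954
Net migration: 20–39 + 70 → 163; 40–59 − 50 → 929
Giving 116 / 163 / 929 / 954.
After projecting period 3:
Births: 163 × 0.115 = 19
20–39: 116 × 0.952 = 110
40–59: 163 × 0.967 = 158
60+: 929 × 0.93 + 954 × 0.377 = 864 + 360 = 1224
Net migration: 20–39 + 70 → 180; 40–59 − 50 → 108
Giving 19 / 180 / 108 / 1224.
After projecting period 4:
Births: 180 × 0.115 = 21
20–39: 19 × 0.952 = 18
40–59: 180 × 0.967 = 174
60+: 108 × 0.93 + 1224 × 0.377 = 100 + 461 = 561
Net migration: 20–39 + 70 → 88; 40–59 − 50 → 124
Giving 21 / 88 / 124 / 561.
Scenario B total after 4 periods: 794
Difference B − A = 794 − 690 = 104

104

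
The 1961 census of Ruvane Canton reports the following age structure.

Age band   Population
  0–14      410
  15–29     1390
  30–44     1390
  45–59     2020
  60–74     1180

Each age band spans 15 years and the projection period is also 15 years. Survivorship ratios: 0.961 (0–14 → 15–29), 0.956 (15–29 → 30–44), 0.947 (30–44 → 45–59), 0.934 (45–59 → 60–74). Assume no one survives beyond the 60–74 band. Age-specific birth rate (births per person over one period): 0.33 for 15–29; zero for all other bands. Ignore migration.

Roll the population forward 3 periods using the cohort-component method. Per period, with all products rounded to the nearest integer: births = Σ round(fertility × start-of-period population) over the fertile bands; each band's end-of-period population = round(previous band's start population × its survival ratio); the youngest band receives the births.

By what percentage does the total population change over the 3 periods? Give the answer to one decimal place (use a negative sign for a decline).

-65.2

— Period 1 —
Births: 1390 × 0.33 = 459
15–29: 410 × 0.961 = 394
30–44: 1390 × 0.956 = 1329
45–59: 1390 × 0.947 = 1316
60–74: 2020 × 0.934 = 1887
Giving 459 / 394 / 1329 / 1316 / 1887.
— Period 2 —
Births: 394 × 0.33 = 130
15–29: 459 × 0.961 = 441
30–44: 394 × 0.956 = 377
45–59: 1329 × 0.947 = 1259
60–74: 1316 × 0.934 = 1229
Giving 130 / 441 / 377 / 1259 / 1229.
— Period 3 —
Births: 441 × 0.33 = 146
15–29: 130 × 0.961 = 125
30–44: 441 × 0.956 = 422
45–59: 377 × 0.947 = 357
60–74: 1259 × 0.934 = 1176
Giving 146 / 125 / 422 / 357 / 1176.
Total: 6390 → 2226; change = -4164; percentage change = -65.2%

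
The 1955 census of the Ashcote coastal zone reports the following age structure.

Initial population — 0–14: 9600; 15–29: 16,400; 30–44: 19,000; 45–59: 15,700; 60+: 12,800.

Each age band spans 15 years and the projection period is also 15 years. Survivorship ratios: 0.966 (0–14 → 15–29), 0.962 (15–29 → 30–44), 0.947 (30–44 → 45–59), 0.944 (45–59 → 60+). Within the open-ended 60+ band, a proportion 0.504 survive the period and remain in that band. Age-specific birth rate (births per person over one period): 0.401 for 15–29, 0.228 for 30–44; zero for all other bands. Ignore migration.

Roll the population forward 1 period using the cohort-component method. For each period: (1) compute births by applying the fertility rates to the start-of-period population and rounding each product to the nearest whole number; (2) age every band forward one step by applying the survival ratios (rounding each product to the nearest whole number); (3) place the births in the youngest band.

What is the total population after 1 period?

Call the bands 1 to 5, youngest first.
[period 1]
Births: 16400 × 0.401 = 6576 ; 19000 × 0.228 = 4332 — total 10908
Band 2: 9600 × 0.966 = 9274
Band 3: 16400 × 0.962 = 15777
Band 4: 19000 × 0.947 = 17993
Band 5: 15700 × 0.944 + 12800 × 0.504 = 14821 + 6451 = 21272
→ [10908, 9274, 15777, 17993, 21272]
Total after period 1: 10908 + 9274 + 15777 + 17993 + 21272 = 75224

75224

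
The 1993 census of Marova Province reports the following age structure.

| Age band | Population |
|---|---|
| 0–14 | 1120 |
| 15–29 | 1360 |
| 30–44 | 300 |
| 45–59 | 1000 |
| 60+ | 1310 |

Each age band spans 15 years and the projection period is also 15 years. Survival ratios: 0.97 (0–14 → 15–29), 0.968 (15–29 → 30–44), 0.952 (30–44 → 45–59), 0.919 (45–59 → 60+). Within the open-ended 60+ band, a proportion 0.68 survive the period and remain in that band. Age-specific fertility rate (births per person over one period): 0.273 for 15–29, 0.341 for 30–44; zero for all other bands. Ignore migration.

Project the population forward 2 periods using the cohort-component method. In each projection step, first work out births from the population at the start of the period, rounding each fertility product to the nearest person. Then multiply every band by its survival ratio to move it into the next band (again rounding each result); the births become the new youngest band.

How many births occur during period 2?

— Period 1 —
Births: 1360 * 0.273 = 371  |  300 * 0.341 = 102 — total 473
15–29: 1120 * 0.97 = 1086
30–44: 1360 * 0.968 = 1316
45–59: 300 * 0.952 = 286
60+: 1000 * 0.919 + 1310 * 0.68 = 919 + 891 = 1810
Giving 473 / 1086 / 1316 / 286 / 1810.
— Period 2 —
Births: 1086 * 0.273 = 296  |  1316 * 0.341 = 449 — total 745
15–29: 473 * 0.97 = 459
30–44: 1086 * 0.968 = 1051
45–59: 1316 * 0.952 = 1253
60+: 286 * 0.919 + 1810 * 0.68 = 263 + 1231 = 1494
Giving 745 / 459 / 1051 / 1253 / 1494.

745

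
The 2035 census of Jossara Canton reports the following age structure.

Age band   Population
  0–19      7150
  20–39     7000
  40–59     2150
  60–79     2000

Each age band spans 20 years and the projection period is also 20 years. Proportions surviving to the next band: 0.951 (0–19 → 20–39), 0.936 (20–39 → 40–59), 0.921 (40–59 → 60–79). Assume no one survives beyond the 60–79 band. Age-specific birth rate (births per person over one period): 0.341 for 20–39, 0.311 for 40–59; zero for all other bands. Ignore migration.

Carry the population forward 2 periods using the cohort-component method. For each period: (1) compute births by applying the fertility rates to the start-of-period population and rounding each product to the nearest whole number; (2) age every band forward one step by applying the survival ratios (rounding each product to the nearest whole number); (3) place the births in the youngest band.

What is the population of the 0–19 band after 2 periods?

4357

[period 1]
Births: 7000 * 0.341 = 2387  |  2150 * 0.311 = 669 — total 3056
20–39: 7150 * 0.951 = 6800
40–59: 7000 * 0.936 = 6552
60–79: 2150 * 0.921 = 1980
End of period: [3056, 6800, 6552, 1980]
[period 2]
Births: 6800 * 0.341 = 2319  |  6552 * 0.311 = 2038 — total 4357
20–39: 3056 * 0.951 = 2906
40–59: 6800 * 0.936 = 6365
60–79: 6552 * 0.921 = 6034
End of period: [4357, 2906, 6365, 6034]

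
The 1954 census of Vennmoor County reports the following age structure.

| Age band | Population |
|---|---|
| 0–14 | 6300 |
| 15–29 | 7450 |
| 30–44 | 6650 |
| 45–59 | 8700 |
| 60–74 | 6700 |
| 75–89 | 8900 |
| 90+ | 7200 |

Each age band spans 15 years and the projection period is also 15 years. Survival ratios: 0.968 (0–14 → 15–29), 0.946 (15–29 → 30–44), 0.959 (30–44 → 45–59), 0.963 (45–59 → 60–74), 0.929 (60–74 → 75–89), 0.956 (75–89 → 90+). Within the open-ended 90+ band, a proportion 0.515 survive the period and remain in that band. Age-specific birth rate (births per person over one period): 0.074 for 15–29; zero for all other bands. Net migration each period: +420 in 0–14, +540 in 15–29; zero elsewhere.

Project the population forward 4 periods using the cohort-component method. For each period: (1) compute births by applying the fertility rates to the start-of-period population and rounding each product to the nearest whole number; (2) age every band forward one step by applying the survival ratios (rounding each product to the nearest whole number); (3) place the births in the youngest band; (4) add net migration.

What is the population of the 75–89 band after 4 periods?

Call the bands 1 to 7, youngest first.
After projecting period 1:
Births: 7450 × 0.074 = 551
Band 2: 6300 × 0.968 = 6098
Band 3: 7450 × 0.946 = 7048
Band 4: 6650 × 0.959 = 6377
Band 5: 8700 × 0.963 = 8378
Band 6: 6700 × 0.929 = 6224
Band 7: 8900 × 0.956 + 7200 × 0.515 = 8508 + 3708 = 12216
Net migration: Band 1 + 420 → 971; Band 2 + 540 → 6638
→ [971, 6638, 7048, 6377, 8378, 6224, 12216]
After projecting period 2:
Births: 6638 × 0.074 = 491
Band 2: 971 × 0.968 = 940
Band 3: 6638 × 0.946 = 6280
Band 4: 7048 × 0.959 = 6759
Band 5: 6377 × 0.963 = 6141
Band 6: 8378 × 0.929 = 7783
Band 7: 6224 × 0.956 + 12216 × 0.515 = 5950 + 6291 = 12241
Net migration: Band 1 + 420 → 911; Band 2 + 540 → 1480
→ [911, 1480, 6280, 6759, 6141, 7783, 12241]
After projecting period 3:
Births: 1480 × 0.074 = 110
Band 2: 911 × 0.968 = 882
Band 3: 1480 × 0.946 = 1400
Band 4: 6280 × 0.959 = 6023
Band 5: 6759 × 0.963 = 6509
Band 6: 6141 × 0.929 = 5705
Band 7: 7783 × 0.956 + 12241 × 0.515 = 7441 + 6304 = 13745
Net migration: Band 1 + 420 → 530; Band 2 + 540 → 1422
→ [530, 1422, 1400, 6023, 6509, 5705, 13745]
After projecting period 4:
Births: 1422 × 0.074 = 105
Band 2: 530 × 0.968 = 513
Band 3: 1422 × 0.946 = 1345
Band 4: 1400 × 0.959 = 1343
Band 5: 6023 × 0.963 = 5800
Band 6: 6509 × 0.929 = 6047
Band 7: 5705 × 0.956 + 13745 × 0.515 = 5454 + 7079 = 12533
Net migration: Band 1 + 420 → 525; Band 2 + 540 → 1053
→ [525, 1053, 1345, 1343, 5800, 6047, 12533]

6047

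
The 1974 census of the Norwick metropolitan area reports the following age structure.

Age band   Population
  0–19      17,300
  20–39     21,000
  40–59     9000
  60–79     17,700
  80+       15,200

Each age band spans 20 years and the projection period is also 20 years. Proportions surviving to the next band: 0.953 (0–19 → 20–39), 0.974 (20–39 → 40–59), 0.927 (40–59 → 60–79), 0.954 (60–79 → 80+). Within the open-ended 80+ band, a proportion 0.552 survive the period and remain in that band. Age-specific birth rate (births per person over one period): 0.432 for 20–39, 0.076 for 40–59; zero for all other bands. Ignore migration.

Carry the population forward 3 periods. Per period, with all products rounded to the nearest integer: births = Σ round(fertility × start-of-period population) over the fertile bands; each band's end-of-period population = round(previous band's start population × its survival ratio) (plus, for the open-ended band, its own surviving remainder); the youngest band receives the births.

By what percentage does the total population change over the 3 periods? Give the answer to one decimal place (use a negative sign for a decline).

Call the bands 1 to 5, youngest first.
— Period 1 —
Births: 21000 * 0.432 = 9072  |  9000 * 0.076 = 684 → total 9756
Band 2: 17300 * 0.953 = 16487
Band 3: 21000 * 0.974 = 20454
Band 4: 9000 * 0.927 = 8343
Band 5: 17700 * 0.954 + 15200 * 0.552 = 16886 + 8390 = 25276
End of period: [9756, 16487, 20454, 8343, 25276]
— Period 2 —
Births: 16487 * 0.432 = 7122  |  20454 * 0.076 = 1555 → total 8677
Band 2: 9756 * 0.953 = 9297
Band 3: 16487 * 0.974 = 16058
Band 4: 20454 * 0.927 = 18961
Band 5: 8343 * 0.954 + 25276 * 0.552 = 7959 + 13952 = 21911
End of period: [8677, 9297, 16058, 18961, 21911]
— Period 3 —
Births: 9297 * 0.432 = 4016  |  16058 * 0.076 = 1220 → total 5236
Band 2: 8677 * 0.953 = 8269
Band 3: 9297 * 0.974 = 9055
Band 4: 16058 * 0.927 = 14886
Band 5: 18961 * 0.954 + 21911 * 0.552 = 18089 + 12095 = 30184
End of period: [5236, 8269, 9055, 14886, 30184]
Total: 80200 → 67630; change = -12570; percentage change = -15.7%

-15.7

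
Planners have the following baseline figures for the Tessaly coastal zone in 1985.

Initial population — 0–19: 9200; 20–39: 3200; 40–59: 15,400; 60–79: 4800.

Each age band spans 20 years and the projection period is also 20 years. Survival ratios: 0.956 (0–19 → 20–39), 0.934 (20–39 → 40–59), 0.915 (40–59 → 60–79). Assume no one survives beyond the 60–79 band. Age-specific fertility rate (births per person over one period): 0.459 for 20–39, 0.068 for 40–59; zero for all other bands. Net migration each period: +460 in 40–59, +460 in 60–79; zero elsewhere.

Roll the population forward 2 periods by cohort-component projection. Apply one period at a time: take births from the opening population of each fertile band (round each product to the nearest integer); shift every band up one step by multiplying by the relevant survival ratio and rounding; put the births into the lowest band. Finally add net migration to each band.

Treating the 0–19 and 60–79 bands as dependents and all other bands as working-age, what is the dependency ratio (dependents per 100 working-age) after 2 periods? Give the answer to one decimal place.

71.2

— Period 1 —
Births: 3200 * 0.459 = 1469, 15400 * 0.068 = 1047 — total 2516
20–39: 9200 * 0.956 = 8795
40–59: 3200 * 0.934 = 2989
60–79: 15400 * 0.915 = 14091
Net migration: 40–59 + 460 → 3449; 60–79 + 460 → 14551
Population now: 0–19=2516, 20–39=8795, 40–59=3449, 60–79=14551
— Period 2 —
Births: 8795 * 0.459 = 4037, 3449 * 0.068 = 235 — total 4272
20–39: 2516 * 0.956 = 2405
40–59: 8795 * 0.934 = 8215
60–79: 3449 * 0.915 = 3156
Net migration: 40–59 + 460 → 8675; 60–79 + 460 → 3616
Population now: 0–19=4272, 20–39=2405, 40–59=8675, 60–79=3616
Dependents (band 0–19 + band 60–79) = 4272 + 3616 = 7888; working-age = 11080; ratio = 7888/11080 × 100 = 71.2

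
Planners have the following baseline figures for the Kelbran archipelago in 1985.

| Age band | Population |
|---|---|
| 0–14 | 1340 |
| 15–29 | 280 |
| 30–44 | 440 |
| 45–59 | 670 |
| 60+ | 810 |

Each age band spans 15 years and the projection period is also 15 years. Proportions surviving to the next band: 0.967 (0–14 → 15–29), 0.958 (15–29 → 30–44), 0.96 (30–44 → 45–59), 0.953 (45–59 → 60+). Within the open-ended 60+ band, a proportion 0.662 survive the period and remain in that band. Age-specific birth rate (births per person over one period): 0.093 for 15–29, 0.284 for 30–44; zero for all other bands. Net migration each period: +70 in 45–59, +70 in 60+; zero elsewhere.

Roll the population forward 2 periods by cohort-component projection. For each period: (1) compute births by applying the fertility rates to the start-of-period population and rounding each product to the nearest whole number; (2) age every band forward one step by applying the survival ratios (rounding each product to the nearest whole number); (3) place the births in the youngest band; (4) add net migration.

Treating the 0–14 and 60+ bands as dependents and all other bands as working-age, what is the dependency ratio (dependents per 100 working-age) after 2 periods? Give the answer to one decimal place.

(Groups numbered youngest = 1 to oldest = 5.)
After projecting period 1:
Births: 280 * 0.093 = 26 ; 440 * 0.284 = 125 → 151
Group 2: 1340 * 0.967 = 1296
Group 3: 280 * 0.958 = 268
Group 4: 440 * 0.96 = 422
Group 5: 670 * 0.953 + 810 * 0.662 = 639 + 536 = 1175
Net migration: Group 4 + 70 → 492; Group 5 + 70 → 1245
End of period: [151, 1296, 268, 492, 1245]
After projecting period 2:
Births: 1296 * 0.093 = 121 ; 268 * 0.284 = 76 → 197
Group 2: 151 * 0.967 = 146
Group 3: 1296 * 0.958 = 1242
Group 4: 268 * 0.96 = 257
Group 5: 492 * 0.953 + 1245 * 0.662 = 469 + 824 = 1293
Net migration: Group 4 + 70 → 327; Group 5 + 70 → 1363
End of period: [197, 146, 1242, 327, 1363]
Dependents (band 0–14 + band 60+) = 197 + 1363 = 1560; working-age = 1715; ratio = 1560/1715 × 100 = 91.0

91.0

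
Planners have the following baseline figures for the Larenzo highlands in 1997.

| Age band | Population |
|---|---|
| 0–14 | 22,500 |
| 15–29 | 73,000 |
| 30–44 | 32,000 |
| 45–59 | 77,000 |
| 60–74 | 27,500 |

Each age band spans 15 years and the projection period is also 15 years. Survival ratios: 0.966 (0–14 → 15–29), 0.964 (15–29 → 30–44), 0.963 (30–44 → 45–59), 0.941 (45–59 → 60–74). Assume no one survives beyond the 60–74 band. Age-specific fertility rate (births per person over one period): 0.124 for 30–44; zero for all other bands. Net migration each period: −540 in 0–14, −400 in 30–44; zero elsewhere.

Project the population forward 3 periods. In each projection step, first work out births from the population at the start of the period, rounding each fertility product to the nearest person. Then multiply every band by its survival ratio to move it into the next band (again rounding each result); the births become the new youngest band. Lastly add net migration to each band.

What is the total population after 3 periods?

Let band 1 be 0–14 through band 5 = 60–74.
Period 1.
Births: 32000 × 0.124 = 3968
Band 2: 22500 × 0.966 = 21735
Band 3: 73000 × 0.964 = 70372
Band 4: 32000 × 0.963 = 30816
Band 5: 77000 × 0.941 = 72457
Net migration: Band 1 − 540 → 3428; Band 3 − 400 → 69972
Giving 3428 / 21735 / 69972 / 30816 / 72457.
Period 2.
Births: 69972 × 0.124 = 8677
Band 2: 3428 × 0.966 = 3311
Band 3: 21735 × 0.964 = 20953
Band 4: 69972 × 0.963 = 67383
Band 5: 30816 × 0.941 = 28998
Net migration: Band 1 − 540 → 8137; Band 3 − 400 → 20553
Giving 8137 / 3311 / 20553 / 67383 / 28998.
Period 3.
Births: 20553 × 0.124 = 2549
Band 2: 8137 × 0.966 = 7860
Band 3: 3311 × 0.964 = 3192
Band 4: 20553 × 0.963 = 19793
Band 5: 67383 × 0.941 = 63407
Net migration: Band 1 − 540 → 2009; Band 3 − 400 → 2792
Giving 2009 / 7860 / 2792 / 19793 / 63407.
Total after period 3: 2009 + 7860 + 2792 + 19793 + 63407 = 95861

95861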